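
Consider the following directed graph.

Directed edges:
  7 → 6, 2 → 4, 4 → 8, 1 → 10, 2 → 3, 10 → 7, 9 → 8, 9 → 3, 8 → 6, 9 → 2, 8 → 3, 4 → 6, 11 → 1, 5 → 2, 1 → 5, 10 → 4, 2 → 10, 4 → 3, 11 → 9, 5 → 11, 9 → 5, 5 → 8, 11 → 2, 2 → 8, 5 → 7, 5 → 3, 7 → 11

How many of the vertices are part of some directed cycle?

7

A vertex is on a directed cycle iff it belongs to a strongly connected component of size ≥ 2 (or has a self-loop).
The vertices on cycles are {1, 2, 5, 7, 9, 10, 11} — 7 in total.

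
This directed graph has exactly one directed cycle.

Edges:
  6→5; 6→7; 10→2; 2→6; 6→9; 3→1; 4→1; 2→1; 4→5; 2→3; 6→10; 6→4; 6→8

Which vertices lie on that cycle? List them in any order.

DFS with gray/black marking from 6:
6 gray
  7 gray
  7 black
  10 gray
    2 gray
      1 gray
      1 black
      2→6: 6 is gray → back edge
Back edge closes the cycle 6 → 10 → 2 → 6; its vertices are {2, 6, 10}.

2, 6, 10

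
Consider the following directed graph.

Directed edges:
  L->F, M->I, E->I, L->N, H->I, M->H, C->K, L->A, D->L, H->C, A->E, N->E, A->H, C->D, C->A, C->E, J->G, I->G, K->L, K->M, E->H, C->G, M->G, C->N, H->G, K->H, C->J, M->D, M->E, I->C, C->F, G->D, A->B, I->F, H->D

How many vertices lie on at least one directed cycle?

12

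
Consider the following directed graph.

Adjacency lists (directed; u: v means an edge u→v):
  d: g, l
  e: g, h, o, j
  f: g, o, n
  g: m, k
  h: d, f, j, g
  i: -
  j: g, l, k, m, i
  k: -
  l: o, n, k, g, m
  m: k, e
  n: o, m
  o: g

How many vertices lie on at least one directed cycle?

10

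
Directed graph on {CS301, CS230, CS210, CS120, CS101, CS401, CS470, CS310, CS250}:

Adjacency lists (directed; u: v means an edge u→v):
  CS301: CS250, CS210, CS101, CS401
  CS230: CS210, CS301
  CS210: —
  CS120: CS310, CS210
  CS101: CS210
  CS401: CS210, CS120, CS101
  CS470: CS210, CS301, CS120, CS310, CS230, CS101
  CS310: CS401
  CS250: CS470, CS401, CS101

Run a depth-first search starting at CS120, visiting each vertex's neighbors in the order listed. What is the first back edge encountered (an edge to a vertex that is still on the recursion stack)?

CS401→CS120

DFS from CS120 (visiting each vertex's neighbors in the order listed); mark gray on enter, black on exit:
CS120 gray
  CS310 gray
    CS401 gray
      CS210 gray
      CS210 black
      CS401→CS120: CS120 is gray → back edge
First back edge: CS401 → CS120.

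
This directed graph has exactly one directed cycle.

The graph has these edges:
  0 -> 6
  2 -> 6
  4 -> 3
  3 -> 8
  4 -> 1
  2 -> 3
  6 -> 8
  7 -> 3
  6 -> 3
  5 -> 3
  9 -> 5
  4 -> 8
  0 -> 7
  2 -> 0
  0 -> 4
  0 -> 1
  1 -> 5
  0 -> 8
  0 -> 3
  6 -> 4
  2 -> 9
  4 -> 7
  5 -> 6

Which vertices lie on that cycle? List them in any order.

1, 4, 5, 6

DFS with gray/black marking from 4:
4 gray
  8 gray
  8 black
  7 gray
    3 gray
      3→8: 8 black — skip
    3 black
  7 black
  4→3: 3 black — skip
  1 gray
    5 gray
      5→3: 3 black — skip
      6 gray
        6→3: 3 black — skip
        6→8: 8 black — skip
        6→4: 4 is gray → back edge
Back edge closes the cycle 4 → 1 → 5 → 6 → 4; its vertices are {1, 4, 5, 6}.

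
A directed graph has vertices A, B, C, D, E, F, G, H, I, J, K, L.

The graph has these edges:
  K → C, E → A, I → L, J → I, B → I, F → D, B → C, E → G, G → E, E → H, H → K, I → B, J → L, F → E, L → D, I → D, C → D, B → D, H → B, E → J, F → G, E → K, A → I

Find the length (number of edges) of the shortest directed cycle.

2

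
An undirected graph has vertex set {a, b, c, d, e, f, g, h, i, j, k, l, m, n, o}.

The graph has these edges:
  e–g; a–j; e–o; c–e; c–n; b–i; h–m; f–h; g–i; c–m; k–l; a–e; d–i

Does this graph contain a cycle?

No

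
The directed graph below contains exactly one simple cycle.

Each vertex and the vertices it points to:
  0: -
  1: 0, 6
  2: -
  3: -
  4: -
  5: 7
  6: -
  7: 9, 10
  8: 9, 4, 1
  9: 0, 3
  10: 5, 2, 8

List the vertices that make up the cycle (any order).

5, 7, 10

DFS with gray/black marking from 10:
10 gray
  5 gray
    7 gray
      9 gray
        0 gray
        0 black
        3 gray
        3 black
      9 black
      7→10: 10 is gray → back edge
Back edge closes the cycle 10 → 5 → 7 → 10; its vertices are {5, 7, 10}.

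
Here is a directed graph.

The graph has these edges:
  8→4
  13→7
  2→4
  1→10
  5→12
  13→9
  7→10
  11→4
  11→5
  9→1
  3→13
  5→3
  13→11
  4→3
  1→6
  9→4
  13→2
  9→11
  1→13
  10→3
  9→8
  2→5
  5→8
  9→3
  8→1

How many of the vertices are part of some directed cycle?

11

A vertex is on a directed cycle iff it belongs to a strongly connected component of size ≥ 2 (or has a self-loop).
The vertices on cycles are {1, 2, 3, 4, 5, 7, 8, 9, 10, 11, 13} — 11 in total.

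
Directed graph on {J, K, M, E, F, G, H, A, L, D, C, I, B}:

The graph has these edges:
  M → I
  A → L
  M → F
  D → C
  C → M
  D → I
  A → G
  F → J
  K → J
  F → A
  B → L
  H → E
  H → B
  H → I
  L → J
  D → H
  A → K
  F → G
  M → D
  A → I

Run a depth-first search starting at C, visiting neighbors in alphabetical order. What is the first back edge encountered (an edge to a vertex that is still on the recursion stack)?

DFS from C (visiting neighbors in alphabetical order); mark gray on enter, black on exit:
C gray
  M gray
    D gray
      D→C: C is gray → back edge
First back edge: D → C.

D→C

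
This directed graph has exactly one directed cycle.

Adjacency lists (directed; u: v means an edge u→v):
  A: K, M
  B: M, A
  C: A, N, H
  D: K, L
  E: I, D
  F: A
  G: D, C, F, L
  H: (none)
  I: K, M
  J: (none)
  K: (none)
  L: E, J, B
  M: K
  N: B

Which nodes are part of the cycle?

DFS with gray/black marking from L:
L gray
  E gray
    I gray
      K gray
      K black
      M gray
        M→K: K black — skip
      M black
    I black
    D gray
      D→K: K black — skip
      D→L: L is gray → back edge
Back edge closes the cycle L → E → D → L; its vertices are {D, E, L}.

D, E, L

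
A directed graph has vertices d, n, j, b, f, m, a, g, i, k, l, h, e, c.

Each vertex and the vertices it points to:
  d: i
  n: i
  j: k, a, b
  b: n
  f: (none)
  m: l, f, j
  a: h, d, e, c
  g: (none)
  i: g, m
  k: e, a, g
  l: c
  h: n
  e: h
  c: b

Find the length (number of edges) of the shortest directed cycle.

5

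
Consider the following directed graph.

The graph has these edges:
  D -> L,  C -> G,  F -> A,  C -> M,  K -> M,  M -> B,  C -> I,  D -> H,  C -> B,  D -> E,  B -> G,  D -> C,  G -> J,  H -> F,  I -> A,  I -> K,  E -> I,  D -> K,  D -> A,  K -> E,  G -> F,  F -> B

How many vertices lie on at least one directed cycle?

6

A vertex is on a directed cycle iff it belongs to a strongly connected component of size ≥ 2 (or has a self-loop).
The vertices on cycles are {B, E, F, G, I, K} — 6 in total.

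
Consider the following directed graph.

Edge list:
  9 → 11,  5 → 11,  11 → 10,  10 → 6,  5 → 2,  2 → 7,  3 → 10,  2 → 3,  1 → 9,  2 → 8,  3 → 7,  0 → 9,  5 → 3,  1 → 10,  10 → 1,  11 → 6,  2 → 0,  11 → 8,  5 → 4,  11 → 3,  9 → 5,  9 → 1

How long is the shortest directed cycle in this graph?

2

For each vertex v, BFS finds the shortest path from v back to v.
The shortest such closed walk is 9 → 1 → 9, length 2.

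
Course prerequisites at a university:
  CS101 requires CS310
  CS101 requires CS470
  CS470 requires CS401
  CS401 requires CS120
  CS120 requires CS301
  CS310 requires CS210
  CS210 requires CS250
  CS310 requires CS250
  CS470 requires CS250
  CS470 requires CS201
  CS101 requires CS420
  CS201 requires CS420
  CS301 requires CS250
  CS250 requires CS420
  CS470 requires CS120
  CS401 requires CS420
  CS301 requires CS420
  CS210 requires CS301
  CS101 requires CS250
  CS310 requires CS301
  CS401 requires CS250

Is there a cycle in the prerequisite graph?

No

DFS with white/gray/black marking, starting from CS120:
CS120 gray
  CS301 gray
    CS420 gray
    CS420 black
    CS250 gray
      CS250→CS420: CS420 black — skip
    CS250 black
  CS301 black
CS120 black
CS101 gray
  CS470 gray
    CS470→CS120: CS120 black — skip
    CS470→CS250: CS250 black — skip
    CS201 gray
      CS201→CS420: CS420 black — skip
    CS201 black
    CS401 gray
      CS401→CS250: CS250 black — skip
      CS401→CS120: CS120 black — skip
      CS401→CS420: CS420 black — skip
    CS401 black
  CS470 black
  CS310 gray
    CS310→CS250: CS250 black — skip
    CS210 gray
      CS210→CS301: CS301 black — skip
      CS210→CS250: CS250 black — skip
    CS210 black
    CS310→CS301: CS301 black — skip
  CS310 black
  CS101→CS250: CS250 black — skip
  CS101→CS420: CS420 black — skip
CS101 black
Every edge goes to a white or black vertex — no back edge, so the graph is acyclic.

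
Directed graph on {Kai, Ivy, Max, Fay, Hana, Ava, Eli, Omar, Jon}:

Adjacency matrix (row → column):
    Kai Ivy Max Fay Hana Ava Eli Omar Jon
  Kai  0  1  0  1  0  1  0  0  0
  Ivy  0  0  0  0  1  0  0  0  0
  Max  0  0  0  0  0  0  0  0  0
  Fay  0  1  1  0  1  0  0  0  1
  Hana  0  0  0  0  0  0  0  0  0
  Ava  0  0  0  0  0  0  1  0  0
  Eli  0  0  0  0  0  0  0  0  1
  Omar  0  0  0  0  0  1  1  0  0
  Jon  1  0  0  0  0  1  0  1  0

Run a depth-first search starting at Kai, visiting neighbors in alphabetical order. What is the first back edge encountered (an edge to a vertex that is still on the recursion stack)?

Jon→Ava

DFS from Kai (visiting neighbors in alphabetical order); mark gray on enter, black on exit:
Kai gray
  Ava gray
    Eli gray
      Jon gray
        Jon→Ava: Ava is gray → back edge
First back edge: Jon → Ava.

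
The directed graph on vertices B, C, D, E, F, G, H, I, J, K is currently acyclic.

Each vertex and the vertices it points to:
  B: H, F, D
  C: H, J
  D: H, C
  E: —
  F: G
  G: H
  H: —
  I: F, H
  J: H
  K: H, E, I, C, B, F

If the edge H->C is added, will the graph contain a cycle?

Yes

Adding H→C creates a cycle iff C can already reach H.
Path from C: C → H.
So C → … → H → C is a cycle.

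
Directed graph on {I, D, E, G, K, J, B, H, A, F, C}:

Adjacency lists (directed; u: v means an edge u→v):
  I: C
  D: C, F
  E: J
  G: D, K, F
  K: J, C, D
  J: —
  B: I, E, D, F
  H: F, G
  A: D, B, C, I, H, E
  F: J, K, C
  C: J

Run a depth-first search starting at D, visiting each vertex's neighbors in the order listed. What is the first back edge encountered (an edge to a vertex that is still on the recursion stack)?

K->D

DFS from D (visiting each vertex's neighbors in the order listed); mark gray on enter, black on exit:
D gray
  C gray
    J gray
    J black
  C black
  F gray
    F→J: J black — skip
    K gray
      K→J: J black — skip
      K→C: C black — skip
      K→D: D is gray → back edge
First back edge: K → D.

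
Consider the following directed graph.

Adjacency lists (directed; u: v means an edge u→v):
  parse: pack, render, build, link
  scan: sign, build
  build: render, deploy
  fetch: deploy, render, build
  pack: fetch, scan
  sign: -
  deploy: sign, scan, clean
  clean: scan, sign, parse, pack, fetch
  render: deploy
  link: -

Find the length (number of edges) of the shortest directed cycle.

3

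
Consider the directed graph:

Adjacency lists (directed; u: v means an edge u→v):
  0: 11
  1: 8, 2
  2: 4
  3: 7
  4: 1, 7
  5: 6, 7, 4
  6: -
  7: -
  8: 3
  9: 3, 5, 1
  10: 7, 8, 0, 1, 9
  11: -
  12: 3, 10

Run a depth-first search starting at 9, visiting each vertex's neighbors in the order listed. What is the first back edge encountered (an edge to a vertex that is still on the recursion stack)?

DFS from 9 (visiting each vertex's neighbors in the order listed); mark gray on enter, black on exit:
9 gray
  3 gray
    7 gray
    7 black
  3 black
  5 gray
    6 gray
    6 black
    5→7: 7 black — skip
    4 gray
      1 gray
        8 gray
          8→3: 3 black — skip
        8 black
        2 gray
          2→4: 4 is gray → back edge
First back edge: 2 → 4.

2→4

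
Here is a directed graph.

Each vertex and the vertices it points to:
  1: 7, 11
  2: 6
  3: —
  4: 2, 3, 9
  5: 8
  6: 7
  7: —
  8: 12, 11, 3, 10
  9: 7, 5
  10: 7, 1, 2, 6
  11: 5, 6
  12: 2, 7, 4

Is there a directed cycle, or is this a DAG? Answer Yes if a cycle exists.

Yes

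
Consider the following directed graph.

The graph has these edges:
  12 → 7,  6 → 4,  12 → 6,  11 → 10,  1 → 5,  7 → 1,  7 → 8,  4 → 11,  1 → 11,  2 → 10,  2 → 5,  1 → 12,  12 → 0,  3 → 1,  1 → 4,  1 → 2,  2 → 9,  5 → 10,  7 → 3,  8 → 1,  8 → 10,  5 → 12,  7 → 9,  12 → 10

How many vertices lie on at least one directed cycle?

A vertex is on a directed cycle iff it belongs to a strongly connected component of size ≥ 2 (or has a self-loop).
The vertices on cycles are {1, 2, 3, 5, 7, 8, 12} — 7 in total.

7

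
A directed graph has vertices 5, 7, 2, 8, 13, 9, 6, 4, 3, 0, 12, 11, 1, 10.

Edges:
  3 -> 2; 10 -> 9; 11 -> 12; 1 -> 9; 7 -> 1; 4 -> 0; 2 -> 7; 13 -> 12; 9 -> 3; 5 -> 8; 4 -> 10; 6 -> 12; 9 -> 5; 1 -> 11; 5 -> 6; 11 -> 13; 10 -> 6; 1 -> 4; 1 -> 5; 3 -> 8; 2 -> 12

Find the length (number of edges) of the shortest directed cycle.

For each vertex v, BFS finds the shortest path from v back to v.
The shortest such closed walk is 7 → 1 → 9 → 3 → 2 → 7, length 5.

5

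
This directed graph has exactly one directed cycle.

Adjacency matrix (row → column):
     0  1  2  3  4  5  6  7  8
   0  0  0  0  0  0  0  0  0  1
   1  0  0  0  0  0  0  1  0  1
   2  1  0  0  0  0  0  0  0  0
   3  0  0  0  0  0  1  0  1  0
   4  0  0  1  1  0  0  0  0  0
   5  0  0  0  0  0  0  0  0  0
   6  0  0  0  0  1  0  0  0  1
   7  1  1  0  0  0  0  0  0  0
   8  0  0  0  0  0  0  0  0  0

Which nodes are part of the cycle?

DFS with gray/black marking from 4:
4 gray
  3 gray
    7 gray
      0 gray
        8 gray
        8 black
      0 black
      1 gray
        6 gray
          6→4: 4 is gray → back edge
Back edge closes the cycle 4 → 3 → 7 → 1 → 6 → 4; its vertices are {1, 3, 4, 6, 7}.

1, 3, 4, 6, 7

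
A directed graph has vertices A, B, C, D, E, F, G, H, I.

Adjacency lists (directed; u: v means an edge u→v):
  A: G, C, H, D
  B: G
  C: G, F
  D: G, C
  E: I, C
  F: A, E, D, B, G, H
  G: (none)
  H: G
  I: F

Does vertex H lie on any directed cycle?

No

H lies on a cycle iff there is a path from H back to itself.
Exploring from H, it never reaches itself; equivalently, its strongly connected component is a singleton.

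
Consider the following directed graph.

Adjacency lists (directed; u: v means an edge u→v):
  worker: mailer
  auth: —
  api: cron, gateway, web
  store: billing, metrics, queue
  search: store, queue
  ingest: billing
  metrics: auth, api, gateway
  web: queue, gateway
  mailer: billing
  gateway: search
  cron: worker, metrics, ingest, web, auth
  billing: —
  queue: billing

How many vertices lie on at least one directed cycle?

A vertex is on a directed cycle iff it belongs to a strongly connected component of size ≥ 2 (or has a self-loop).
The vertices on cycles are {api, web, cron, store, search, gateway, metrics} — 7 in total.

7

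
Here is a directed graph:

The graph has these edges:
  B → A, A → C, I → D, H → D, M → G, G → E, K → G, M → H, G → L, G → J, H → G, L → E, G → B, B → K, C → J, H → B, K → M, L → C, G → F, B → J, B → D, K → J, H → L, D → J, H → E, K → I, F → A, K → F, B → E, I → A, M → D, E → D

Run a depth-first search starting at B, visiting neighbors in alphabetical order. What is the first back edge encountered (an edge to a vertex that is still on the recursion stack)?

DFS from B (visiting neighbors in alphabetical order); mark gray on enter, black on exit:
B gray
  A gray
    C gray
      J gray
      J black
    C black
  A black
  D gray
    D→J: J black — skip
  D black
  E gray
    E→D: D black — skip
  E black
  B→J: J black — skip
  K gray
    F gray
      F→A: A black — skip
    F black
    G gray
      G→B: B is gray → back edge
First back edge: G → B.

G->B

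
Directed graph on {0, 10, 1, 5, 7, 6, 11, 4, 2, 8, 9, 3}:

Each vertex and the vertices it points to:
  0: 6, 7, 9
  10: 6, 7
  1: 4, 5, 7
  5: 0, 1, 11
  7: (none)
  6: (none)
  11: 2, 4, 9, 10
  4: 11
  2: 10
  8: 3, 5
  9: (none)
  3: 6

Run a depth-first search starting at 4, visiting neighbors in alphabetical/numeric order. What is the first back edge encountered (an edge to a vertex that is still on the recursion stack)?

11->4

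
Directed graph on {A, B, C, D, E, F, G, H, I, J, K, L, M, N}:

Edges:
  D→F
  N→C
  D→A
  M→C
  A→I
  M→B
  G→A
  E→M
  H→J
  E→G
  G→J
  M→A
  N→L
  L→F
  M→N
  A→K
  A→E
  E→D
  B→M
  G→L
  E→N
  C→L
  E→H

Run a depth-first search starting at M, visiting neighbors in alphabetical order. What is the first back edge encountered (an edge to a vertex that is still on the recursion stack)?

DFS from M (visiting neighbors in alphabetical order); mark gray on enter, black on exit:
M gray
  A gray
    E gray
      D gray
        D→A: A is gray → back edge
First back edge: D → A.

D->A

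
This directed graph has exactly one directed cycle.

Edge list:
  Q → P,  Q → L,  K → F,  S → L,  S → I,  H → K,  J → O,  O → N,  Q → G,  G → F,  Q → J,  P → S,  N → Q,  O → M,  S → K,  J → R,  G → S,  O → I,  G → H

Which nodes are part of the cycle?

J, N, O, Q

DFS with gray/black marking from N:
N gray
  Q gray
    P gray
      S gray
        I gray
        I black
        L gray
        L black
        K gray
          F gray
          F black
        K black
      S black
    P black
    Q→L: L black — skip
    J gray
      O gray
        M gray
        M black
        O→N: N is gray → back edge
Back edge closes the cycle N → Q → J → O → N; its vertices are {J, N, O, Q}.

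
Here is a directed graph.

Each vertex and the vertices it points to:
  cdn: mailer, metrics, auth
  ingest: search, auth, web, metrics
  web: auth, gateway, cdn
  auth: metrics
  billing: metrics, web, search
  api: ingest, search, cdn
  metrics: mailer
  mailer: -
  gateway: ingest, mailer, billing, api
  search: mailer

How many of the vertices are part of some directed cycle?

A vertex is on a directed cycle iff it belongs to a strongly connected component of size ≥ 2 (or has a self-loop).
The vertices on cycles are {api, web, ingest, billing, gateway} — 5 in total.

5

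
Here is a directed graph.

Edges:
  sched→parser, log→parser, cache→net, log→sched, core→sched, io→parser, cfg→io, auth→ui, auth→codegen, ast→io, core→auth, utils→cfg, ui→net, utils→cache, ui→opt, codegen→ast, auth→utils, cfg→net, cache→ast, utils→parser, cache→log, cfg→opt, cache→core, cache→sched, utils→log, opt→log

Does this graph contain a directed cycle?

Yes

DFS with white/gray/black marking, starting from codegen:
codegen gray
  ast gray
    io gray
      parser gray
      parser black
    io black
  ast black
codegen black
auth gray
  ui gray
    opt gray
      log gray
        sched gray
          sched→parser: parser black — skip
        sched black
        log→parser: parser black — skip
      log black
    opt black
    net gray
    net black
  ui black
  utils gray
    utils→parser: parser black — skip
    cfg gray
      cfg→opt: opt black — skip
      cfg→net: net black — skip
      cfg→io: io black — skip
    cfg black
    cache gray
      core gray
        core→auth: auth is gray → back edge
Back edge found, so a cycle exists: auth → utils → cache → core → auth.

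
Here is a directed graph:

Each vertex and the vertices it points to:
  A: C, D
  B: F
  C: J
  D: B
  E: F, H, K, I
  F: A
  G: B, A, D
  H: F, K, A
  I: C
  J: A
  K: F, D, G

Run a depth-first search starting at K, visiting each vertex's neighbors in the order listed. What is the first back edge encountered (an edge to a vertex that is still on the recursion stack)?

J->A

DFS from K (visiting each vertex's neighbors in the order listed); mark gray on enter, black on exit:
K gray
  F gray
    A gray
      C gray
        J gray
          J→A: A is gray → back edge
First back edge: J → A.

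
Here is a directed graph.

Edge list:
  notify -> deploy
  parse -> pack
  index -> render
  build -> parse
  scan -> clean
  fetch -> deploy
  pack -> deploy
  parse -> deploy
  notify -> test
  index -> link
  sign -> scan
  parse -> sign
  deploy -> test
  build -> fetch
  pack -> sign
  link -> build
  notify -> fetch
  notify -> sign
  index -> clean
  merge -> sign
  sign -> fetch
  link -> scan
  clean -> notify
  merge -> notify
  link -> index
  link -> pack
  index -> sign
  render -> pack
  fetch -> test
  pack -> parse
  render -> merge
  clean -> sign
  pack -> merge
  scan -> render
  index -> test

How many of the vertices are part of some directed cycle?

A vertex is on a directed cycle iff it belongs to a strongly connected component of size ≥ 2 (or has a self-loop).
The vertices on cycles are {link, pack, scan, sign, clean, index, merge, parse, notify, render} — 10 in total.

10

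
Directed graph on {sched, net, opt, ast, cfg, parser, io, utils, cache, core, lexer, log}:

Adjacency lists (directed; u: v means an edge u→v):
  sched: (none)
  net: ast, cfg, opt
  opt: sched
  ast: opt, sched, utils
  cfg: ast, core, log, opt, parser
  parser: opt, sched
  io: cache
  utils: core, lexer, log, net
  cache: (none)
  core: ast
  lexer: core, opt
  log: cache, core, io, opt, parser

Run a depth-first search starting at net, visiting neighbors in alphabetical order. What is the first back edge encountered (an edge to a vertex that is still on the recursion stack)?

core->ast

DFS from net (visiting neighbors in alphabetical order); mark gray on enter, black on exit:
net gray
  ast gray
    opt gray
      sched gray
      sched black
    opt black
    ast→sched: sched black — skip
    utils gray
      core gray
        core→ast: ast is gray → back edge
First back edge: core → ast.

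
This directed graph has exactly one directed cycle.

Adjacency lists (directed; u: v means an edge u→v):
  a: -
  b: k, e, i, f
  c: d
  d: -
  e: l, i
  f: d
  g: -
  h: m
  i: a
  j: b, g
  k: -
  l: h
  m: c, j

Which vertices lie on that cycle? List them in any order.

DFS with gray/black marking from m:
m gray
  c gray
    d gray
    d black
  c black
  j gray
    b gray
      k gray
      k black
      e gray
        l gray
          h gray
            h→m: m is gray → back edge
Back edge closes the cycle m → j → b → e → l → h → m; its vertices are {b, e, h, j, l, m}.

b, e, h, j, l, m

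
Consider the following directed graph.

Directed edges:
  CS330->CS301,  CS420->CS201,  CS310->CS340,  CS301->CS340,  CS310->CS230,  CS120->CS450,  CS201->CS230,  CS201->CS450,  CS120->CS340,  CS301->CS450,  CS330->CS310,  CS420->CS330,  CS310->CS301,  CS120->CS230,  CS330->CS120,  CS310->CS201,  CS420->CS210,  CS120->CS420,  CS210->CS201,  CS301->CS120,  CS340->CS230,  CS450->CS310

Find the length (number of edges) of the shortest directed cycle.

3

For each vertex v, BFS finds the shortest path from v back to v.
The shortest such closed walk is CS420 → CS330 → CS120 → CS420, length 3.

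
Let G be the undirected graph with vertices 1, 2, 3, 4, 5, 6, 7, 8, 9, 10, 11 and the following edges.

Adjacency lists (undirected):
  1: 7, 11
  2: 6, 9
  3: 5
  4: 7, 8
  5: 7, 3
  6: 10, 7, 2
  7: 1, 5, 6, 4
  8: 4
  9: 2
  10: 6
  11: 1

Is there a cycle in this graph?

No

DFS, tracking each vertex's parent; an edge to a visited non-parent vertex closes a cycle.
Start from 4:
visit 4 (parent –)
  visit 7 (parent 4)
    visit 1 (parent 7)
      1–7: parent, skip
      visit 11 (parent 1)
        11–1: parent, skip
    visit 5 (parent 7)
      5–7: parent, skip
      visit 3 (parent 5)
        3–5: parent, skip
    visit 6 (parent 7)
      visit 10 (parent 6)
        10–6: parent, skip
      6–7: parent, skip
      visit 2 (parent 6)
        2–6: parent, skip
        visit 9 (parent 2)
          9–2: parent, skip
    7–4: parent, skip
  visit 8 (parent 4)
    8–4: parent, skip
No non-parent visited neighbor found — the graph is a forest.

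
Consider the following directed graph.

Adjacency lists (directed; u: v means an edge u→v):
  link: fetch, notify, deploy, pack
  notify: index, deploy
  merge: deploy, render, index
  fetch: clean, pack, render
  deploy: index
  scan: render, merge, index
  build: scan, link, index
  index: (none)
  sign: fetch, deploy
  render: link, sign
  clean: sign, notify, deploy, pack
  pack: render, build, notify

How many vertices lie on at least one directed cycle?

9

A vertex is on a directed cycle iff it belongs to a strongly connected component of size ≥ 2 (or has a self-loop).
The vertices on cycles are {link, pack, scan, sign, build, clean, fetch, merge, render} — 9 in total.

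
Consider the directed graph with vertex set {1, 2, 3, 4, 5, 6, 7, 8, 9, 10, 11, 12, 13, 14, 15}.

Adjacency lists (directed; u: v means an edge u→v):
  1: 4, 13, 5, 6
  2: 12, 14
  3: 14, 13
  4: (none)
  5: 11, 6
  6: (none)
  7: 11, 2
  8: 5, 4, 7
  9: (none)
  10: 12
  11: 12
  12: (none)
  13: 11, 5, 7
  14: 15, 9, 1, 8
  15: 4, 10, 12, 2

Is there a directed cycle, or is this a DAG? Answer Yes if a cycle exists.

Yes

DFS with white/gray/black marking, starting from 15:
15 gray
  4 gray
  4 black
  10 gray
    12 gray
    12 black
  10 black
  15→12: 12 black — skip
  2 gray
    2→12: 12 black — skip
    14 gray
      14→15: 15 is gray → back edge
Back edge found, so a cycle exists: 15 → 2 → 14 → 15.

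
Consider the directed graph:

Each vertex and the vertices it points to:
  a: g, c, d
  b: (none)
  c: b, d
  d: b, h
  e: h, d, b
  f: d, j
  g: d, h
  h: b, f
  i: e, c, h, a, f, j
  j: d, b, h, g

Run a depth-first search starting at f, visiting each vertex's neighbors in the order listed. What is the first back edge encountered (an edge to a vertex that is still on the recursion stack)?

DFS from f (visiting each vertex's neighbors in the order listed); mark gray on enter, black on exit:
f gray
  d gray
    b gray
    b black
    h gray
      h→b: b black — skip
      h→f: f is gray → back edge
First back edge: h → f.

h->f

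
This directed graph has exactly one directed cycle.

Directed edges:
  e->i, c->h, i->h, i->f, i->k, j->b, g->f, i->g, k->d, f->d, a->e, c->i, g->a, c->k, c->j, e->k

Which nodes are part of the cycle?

a, e, g, i

DFS with gray/black marking from i:
i gray
  k gray
    d gray
    d black
  k black
  h gray
  h black
  f gray
    f→d: d black — skip
  f black
  g gray
    a gray
      e gray
        e→i: i is gray → back edge
Back edge closes the cycle i → g → a → e → i; its vertices are {a, e, g, i}.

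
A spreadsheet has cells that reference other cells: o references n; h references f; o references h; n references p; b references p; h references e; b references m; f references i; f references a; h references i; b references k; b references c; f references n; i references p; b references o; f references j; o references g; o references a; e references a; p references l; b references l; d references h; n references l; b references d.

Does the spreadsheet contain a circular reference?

No

DFS with white/gray/black marking, starting from f:
f gray
  a gray
  a black
  j gray
  j black
  n gray
    l gray
    l black
    p gray
      p→l: l black — skip
    p black
  n black
  i gray
    i→p: p black — skip
  i black
f black
b gray
  d gray
    h gray
      h→f: f black — skip
      e gray
        e→a: a black — skip
      e black
      h→i: i black — skip
    h black
  d black
  c gray
  c black
  o gray
    o→a: a black — skip
    o→n: n black — skip
    g gray
    g black
    o→h: h black — skip
  o black
  b→p: p black — skip
  m gray
  m black
  b→l: l black — skip
  k gray
  k black
b black
Every edge goes to a white or black vertex — no back edge, so the graph is acyclic.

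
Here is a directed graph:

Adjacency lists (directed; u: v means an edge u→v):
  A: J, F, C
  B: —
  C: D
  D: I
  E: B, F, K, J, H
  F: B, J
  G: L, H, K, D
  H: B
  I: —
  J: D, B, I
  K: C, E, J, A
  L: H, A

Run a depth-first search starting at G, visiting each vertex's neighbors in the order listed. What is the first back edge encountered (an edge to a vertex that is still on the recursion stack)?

E->K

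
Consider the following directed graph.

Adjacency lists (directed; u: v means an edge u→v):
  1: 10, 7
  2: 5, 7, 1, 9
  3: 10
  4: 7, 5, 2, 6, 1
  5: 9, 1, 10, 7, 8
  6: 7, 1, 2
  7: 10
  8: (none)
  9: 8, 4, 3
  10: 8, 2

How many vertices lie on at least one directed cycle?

9

A vertex is on a directed cycle iff it belongs to a strongly connected component of size ≥ 2 (or has a self-loop).
The vertices on cycles are {1, 2, 3, 4, 5, 6, 7, 9, 10} — 9 in total.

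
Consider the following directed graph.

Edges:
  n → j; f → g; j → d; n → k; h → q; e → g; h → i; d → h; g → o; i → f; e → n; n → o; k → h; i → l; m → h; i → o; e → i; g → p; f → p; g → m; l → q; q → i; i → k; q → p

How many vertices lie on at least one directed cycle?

8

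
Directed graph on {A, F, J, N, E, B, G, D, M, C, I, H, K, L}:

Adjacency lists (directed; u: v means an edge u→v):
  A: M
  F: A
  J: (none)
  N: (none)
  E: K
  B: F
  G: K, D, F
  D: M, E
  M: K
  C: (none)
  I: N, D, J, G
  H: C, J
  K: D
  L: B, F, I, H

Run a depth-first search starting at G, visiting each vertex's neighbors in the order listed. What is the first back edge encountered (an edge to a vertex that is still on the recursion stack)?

M→K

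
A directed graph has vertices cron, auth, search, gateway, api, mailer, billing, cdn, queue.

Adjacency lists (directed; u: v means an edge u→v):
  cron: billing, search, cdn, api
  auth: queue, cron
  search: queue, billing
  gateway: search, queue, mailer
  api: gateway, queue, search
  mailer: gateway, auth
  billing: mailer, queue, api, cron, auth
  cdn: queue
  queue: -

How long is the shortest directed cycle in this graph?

For each vertex v, BFS finds the shortest path from v back to v.
The shortest such closed walk is billing → cron → billing, length 2.

2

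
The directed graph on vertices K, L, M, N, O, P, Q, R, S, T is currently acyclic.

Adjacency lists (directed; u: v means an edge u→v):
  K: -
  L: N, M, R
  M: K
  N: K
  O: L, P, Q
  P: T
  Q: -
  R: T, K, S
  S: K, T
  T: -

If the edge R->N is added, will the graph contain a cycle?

Adding R→N creates a cycle iff N can already reach R.
Explore from N: no path reaches R. The graph stays acyclic.

No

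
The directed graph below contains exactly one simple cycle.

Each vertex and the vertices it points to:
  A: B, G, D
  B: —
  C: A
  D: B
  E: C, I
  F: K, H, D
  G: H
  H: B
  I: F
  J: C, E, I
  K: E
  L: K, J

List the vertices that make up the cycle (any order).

E, F, I, K

DFS with gray/black marking from E:
E gray
  C gray
    A gray
      B gray
      B black
      G gray
        H gray
          H→B: B black — skip
        H black
      G black
      D gray
        D→B: B black — skip
      D black
    A black
  C black
  I gray
    F gray
      K gray
        K→E: E is gray → back edge
Back edge closes the cycle E → I → F → K → E; its vertices are {E, F, I, K}.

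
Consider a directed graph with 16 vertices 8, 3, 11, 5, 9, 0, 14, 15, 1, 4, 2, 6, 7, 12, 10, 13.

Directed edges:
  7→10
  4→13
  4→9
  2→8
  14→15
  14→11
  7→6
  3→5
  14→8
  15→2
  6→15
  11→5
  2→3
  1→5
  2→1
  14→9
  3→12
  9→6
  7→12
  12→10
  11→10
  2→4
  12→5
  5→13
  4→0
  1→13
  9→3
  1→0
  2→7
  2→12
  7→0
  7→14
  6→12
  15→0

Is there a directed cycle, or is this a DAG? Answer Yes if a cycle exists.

DFS with white/gray/black marking, starting from 14:
14 gray
  8 gray
  8 black
  11 gray
    10 gray
    10 black
    5 gray
      13 gray
      13 black
    5 black
  11 black
  15 gray
    2 gray
      1 gray
        1→5: 5 black — skip
        1→13: 13 black — skip
        0 gray
        0 black
      1 black
      4 gray
        4→0: 0 black — skip
        9 gray
          6 gray
            6→15: 15 is gray → back edge
Back edge found, so a cycle exists: 15 → 2 → 4 → 9 → 6 → 15.

Yes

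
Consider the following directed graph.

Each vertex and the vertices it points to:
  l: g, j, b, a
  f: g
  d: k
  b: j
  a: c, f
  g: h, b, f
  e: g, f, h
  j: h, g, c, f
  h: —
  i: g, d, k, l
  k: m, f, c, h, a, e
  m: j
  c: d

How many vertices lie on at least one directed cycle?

A vertex is on a directed cycle iff it belongs to a strongly connected component of size ≥ 2 (or has a self-loop).
The vertices on cycles are {a, b, c, d, e, f, g, j, k, m} — 10 in total.

10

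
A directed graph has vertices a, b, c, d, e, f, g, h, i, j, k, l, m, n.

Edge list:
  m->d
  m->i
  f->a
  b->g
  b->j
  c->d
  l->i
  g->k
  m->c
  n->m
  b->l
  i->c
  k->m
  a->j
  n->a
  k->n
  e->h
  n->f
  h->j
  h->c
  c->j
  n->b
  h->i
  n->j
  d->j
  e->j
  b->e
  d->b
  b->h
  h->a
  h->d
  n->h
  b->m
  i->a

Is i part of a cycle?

Yes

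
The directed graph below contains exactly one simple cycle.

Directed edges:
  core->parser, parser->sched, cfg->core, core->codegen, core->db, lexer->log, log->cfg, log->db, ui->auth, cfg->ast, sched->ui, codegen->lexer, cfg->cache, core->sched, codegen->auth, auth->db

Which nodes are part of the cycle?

DFS with gray/black marking from cfg:
cfg gray
  core gray
    db gray
    db black
    sched gray
      ui gray
        auth gray
          auth→db: db black — skip
        auth black
      ui black
    sched black
    codegen gray
      lexer gray
        log gray
          log→cfg: cfg is gray → back edge
Back edge closes the cycle cfg → core → codegen → lexer → log → cfg; its vertices are {cfg, log, core, lexer, codegen}.

cfg, log, core, lexer, codegen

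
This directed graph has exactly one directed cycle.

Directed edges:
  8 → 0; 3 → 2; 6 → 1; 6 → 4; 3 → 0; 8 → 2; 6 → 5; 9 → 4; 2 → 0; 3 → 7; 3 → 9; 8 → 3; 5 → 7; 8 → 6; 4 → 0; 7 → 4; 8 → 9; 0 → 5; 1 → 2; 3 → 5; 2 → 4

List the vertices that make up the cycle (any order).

0, 4, 5, 7

DFS with gray/black marking from 5:
5 gray
  7 gray
    4 gray
      0 gray
        0→5: 5 is gray → back edge
Back edge closes the cycle 5 → 7 → 4 → 0 → 5; its vertices are {0, 4, 5, 7}.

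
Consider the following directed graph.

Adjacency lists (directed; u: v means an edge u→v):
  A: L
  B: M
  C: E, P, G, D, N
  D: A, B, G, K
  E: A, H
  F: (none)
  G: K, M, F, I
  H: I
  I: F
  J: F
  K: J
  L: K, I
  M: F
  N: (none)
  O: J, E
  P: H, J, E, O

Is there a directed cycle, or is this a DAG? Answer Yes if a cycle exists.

DFS with white/gray/black marking, starting from P:
P gray
  H gray
    I gray
      F gray
      F black
    I black
  H black
  J gray
    J→F: F black — skip
  J black
  E gray
    A gray
      L gray
        K gray
          K→J: J black — skip
        K black
        L→I: I black — skip
      L black
    A black
    E→H: H black — skip
  E black
  O gray
    O→J: J black — skip
    O→E: E black — skip
  O black
P black
B gray
  M gray
    M→F: F black — skip
  M black
B black
C gray
  C→E: E black — skip
  C→P: P black — skip
  G gray
    G→K: K black — skip
    G→M: M black — skip
    G→F: F black — skip
    G→I: I black — skip
  G black
  D gray
    D→A: A black — skip
    D→B: B black — skip
    D→G: G black — skip
    D→K: K black — skip
  D black
  N gray
  N black
C black
Every edge goes to a white or black vertex — no back edge, so the graph is acyclic.

No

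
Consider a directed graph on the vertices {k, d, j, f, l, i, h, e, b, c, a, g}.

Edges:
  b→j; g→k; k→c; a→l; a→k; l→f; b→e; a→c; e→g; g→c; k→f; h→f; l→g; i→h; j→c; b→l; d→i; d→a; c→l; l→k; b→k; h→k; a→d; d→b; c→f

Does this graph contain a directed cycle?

DFS with white/gray/black marking, starting from e:
e gray
  g gray
    c gray
      l gray
        f gray
        f black
        l→g: g is gray → back edge
Back edge found, so a cycle exists: g → c → l → g.

Yes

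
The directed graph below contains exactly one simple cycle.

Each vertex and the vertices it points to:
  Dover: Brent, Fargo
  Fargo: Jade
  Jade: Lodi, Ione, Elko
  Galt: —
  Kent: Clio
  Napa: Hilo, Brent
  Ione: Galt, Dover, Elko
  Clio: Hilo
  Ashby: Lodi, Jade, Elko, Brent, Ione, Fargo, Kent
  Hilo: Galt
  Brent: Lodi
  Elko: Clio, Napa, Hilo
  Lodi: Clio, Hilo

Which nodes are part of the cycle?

Ione, Jade, Dover, Fargo

DFS with gray/black marking from Ione:
Ione gray
  Galt gray
  Galt black
  Dover gray
    Brent gray
      Lodi gray
        Clio gray
          Hilo gray
            Hilo→Galt: Galt black — skip
          Hilo black
        Clio black
        Lodi→Hilo: Hilo black — skip
      Lodi black
    Brent black
    Fargo gray
      Jade gray
        Jade→Lodi: Lodi black — skip
        Jade→Ione: Ione is gray → back edge
Back edge closes the cycle Ione → Dover → Fargo → Jade → Ione; its vertices are {Ione, Jade, Dover, Fargo}.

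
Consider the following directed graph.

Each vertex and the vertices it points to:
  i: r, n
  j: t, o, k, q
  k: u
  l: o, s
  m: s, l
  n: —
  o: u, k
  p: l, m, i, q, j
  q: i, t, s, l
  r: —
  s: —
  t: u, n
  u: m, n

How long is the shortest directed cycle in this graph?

4

For each vertex v, BFS finds the shortest path from v back to v.
The shortest such closed walk is o → u → m → l → o, length 4.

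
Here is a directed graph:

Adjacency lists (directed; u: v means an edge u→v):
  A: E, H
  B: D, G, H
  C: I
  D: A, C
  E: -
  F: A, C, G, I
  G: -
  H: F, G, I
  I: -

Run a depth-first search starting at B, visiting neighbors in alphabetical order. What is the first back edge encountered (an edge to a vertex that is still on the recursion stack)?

DFS from B (visiting neighbors in alphabetical order); mark gray on enter, black on exit:
B gray
  D gray
    A gray
      E gray
      E black
      H gray
        F gray
          F→A: A is gray → back edge
First back edge: F → A.

F→A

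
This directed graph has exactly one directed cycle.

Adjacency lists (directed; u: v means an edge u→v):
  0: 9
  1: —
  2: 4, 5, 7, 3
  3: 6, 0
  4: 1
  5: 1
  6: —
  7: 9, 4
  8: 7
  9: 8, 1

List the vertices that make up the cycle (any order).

DFS with gray/black marking from 7:
7 gray
  9 gray
    8 gray
      8→7: 7 is gray → back edge
Back edge closes the cycle 7 → 9 → 8 → 7; its vertices are {7, 8, 9}.

7, 8, 9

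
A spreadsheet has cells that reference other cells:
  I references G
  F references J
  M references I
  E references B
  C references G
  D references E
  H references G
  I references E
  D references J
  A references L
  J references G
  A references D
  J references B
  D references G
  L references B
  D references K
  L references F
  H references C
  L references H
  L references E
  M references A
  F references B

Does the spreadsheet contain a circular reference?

No

DFS with white/gray/black marking, starting from B:
B gray
B black
A gray
  L gray
    L→B: B black — skip
    F gray
      F→B: B black — skip
      J gray
        G gray
        G black
        J→B: B black — skip
      J black
    F black
    H gray
      C gray
        C→G: G black — skip
      C black
      H→G: G black — skip
    H black
    E gray
      E→B: B black — skip
    E black
  L black
  D gray
    D→E: E black — skip
    D→G: G black — skip
    K gray
    K black
    D→J: J black — skip
  D black
A black
I gray
  I→E: E black — skip
  I→G: G black — skip
I black
M gray
  M→I: I black — skip
  M→A: A black — skip
M black
Every edge goes to a white or black vertex — no back edge, so the graph is acyclic.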